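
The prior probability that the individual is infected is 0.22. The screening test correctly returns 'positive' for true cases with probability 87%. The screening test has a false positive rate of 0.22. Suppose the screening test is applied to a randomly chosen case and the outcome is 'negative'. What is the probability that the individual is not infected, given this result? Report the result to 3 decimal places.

Let H be the event that the individual is infected. P(H) = 0.22, so P(¬H) = 0.78. With E the 'negative' result, P(E|H) = 0.13 and P(E|¬H) = 0.78.
P(E) = 0.13·0.22 + 0.78·0.78 = 0.028600 + 0.60840 = 0.63700.
By Bayes' theorem, P(H|E) = 0.028600 / 0.63700 = 0.045. Hence P(¬H|E) = 1 − 0.045 = 0.955.

P(¬H | E) ≈ 0.955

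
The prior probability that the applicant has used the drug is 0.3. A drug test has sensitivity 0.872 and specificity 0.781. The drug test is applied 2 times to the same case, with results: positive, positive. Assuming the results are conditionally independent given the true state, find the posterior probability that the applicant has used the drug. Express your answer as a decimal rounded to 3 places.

With H the event that the applicant has used the drug, the joint likelihood of the observed sequence is P(data|H) = 0.872·0.872 = 0.76038 and P(data|¬H) = 0.219·0.219 = 0.047961.
Bayes: P(H|data) = 0.3·0.76038 / (0.3·0.76038 + 0.7·0.047961) = 0.22812/0.26169 = 0.8717.

Posterior P(H) ≈ 0.872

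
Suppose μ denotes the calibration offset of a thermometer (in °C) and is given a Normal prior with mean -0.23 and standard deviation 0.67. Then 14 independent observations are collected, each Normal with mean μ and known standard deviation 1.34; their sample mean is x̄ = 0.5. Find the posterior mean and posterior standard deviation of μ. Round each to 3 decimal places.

With known σ, the Normal prior is conjugate. Weight on the data is w = (n/σ²)/(n/σ² + 1/τ₀²) = 7.79684/(7.79684+2.22767) = 0.77778.
Posterior mean = w·x̄ + (1−w)·μ₀ = 0.77778·0.5 + 0.22222·-0.23 = 0.338. Posterior variance = 1/(7.79684+2.22767) = 0.0997556, so SD = 0.316.

Posterior mean ≈ 0.338; posterior SD ≈ 0.316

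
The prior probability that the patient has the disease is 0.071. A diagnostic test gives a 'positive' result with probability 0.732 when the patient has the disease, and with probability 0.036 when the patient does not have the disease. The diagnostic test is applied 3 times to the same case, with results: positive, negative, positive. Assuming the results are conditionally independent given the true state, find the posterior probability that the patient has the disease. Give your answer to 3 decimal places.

Posterior P(H) ≈ 0.898

Let H be the event that the patient has the disease; start with P(H) = 0.071. P('positive'|H) = 0.732, P('positive'|¬H) = 0.036.
Update on result 1 ('positive'): P(H) ← 0.732·0.0710 / (0.732·0.0710 + 0.036·0.9290) = 0.051972/0.085416 = 0.6085.
Update on result 2 ('negative'): P(H) ← 0.268·0.6085 / (0.268·0.6085 + 0.964·0.3915) = 0.16307/0.54051 = 0.3017.
Update on result 3 ('positive'): P(H) ← 0.732·0.3017 / (0.732·0.3017 + 0.036·0.6983) = 0.22084/0.24597 = 0.8978.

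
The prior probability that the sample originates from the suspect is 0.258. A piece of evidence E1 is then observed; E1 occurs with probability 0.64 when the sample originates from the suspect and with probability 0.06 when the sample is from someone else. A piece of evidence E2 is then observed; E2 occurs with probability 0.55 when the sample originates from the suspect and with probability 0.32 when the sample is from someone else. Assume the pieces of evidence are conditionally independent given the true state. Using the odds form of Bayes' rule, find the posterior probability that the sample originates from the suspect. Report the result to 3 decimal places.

Posterior probability ≈ 0.864

Prior odds = 0.258/(1−0.258) = 0.34771.
Likelihood ratio for E1 = 0.64/0.06 = 10.667.
Likelihood ratio for E2 = 0.55/0.32 = 1.7188.
Posterior odds = prior odds × LR₁ × LR₂ = 6.3747.
Posterior probability = odds/(1+odds) = 6.3747/7.3747 = 0.864.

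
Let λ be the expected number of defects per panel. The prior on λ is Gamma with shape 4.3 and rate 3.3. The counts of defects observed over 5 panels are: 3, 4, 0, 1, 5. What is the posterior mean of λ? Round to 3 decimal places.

Posterior mean ≈ 2.084

The Poisson likelihood adds the total count to the shape and the number of exposure periods to the rate. Here ∑xᵢ = 13 and n = 5, so shape 4.3→17.3 and rate 3.3→8.3.
Posterior mean = shape/rate = 17.3/8.3 = 2.084.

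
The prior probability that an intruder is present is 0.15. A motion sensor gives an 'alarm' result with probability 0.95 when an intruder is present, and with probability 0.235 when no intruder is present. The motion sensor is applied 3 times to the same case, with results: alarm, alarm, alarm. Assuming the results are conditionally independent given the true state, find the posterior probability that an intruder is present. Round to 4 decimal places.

Posterior P(H) ≈ 0.9210

Let H be the event that an intruder is present; start with P(H) = 0.15. P('alarm'|H) = 0.95, P('alarm'|¬H) = 0.235.
Update on result 1 ('alarm'): P(H) ← 0.95·0.1500 / (0.95·0.1500 + 0.235·0.8500) = 0.14250/0.34225 = 0.4164.
Update on result 2 ('alarm'): P(H) ← 0.95·0.4164 / (0.95·0.4164 + 0.235·0.5836) = 0.39554/0.53270 = 0.7425.
Update on result 3 ('alarm'): P(H) ← 0.95·0.7425 / (0.95·0.7425 + 0.235·0.2575) = 0.70540/0.76591 = 0.9210.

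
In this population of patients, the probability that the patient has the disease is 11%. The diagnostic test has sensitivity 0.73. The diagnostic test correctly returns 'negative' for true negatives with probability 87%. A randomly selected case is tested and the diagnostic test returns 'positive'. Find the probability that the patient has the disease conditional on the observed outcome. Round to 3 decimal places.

Let H be the event that the patient has the disease. P(H) = 0.11, so P(¬H) = 0.89. With E the 'positive' result, P(E|H) = 0.73 and P(E|¬H) = 0.13.
P(E) = 0.73·0.11 + 0.13·0.89 = 0.080300 + 0.11570 = 0.19600.
By Bayes' theorem, P(H|E) = 0.080300 / 0.19600 = 0.410.

P(H | E) ≈ 0.410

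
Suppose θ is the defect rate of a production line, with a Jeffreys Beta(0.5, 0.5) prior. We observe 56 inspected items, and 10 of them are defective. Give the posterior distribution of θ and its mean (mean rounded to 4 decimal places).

Posterior: Beta(10.5, 46.5); mean ≈ 0.1842

The binomial likelihood is conjugate to the Beta prior: with 10 successes and 46 failures, the posterior is Beta(0.5+10, 0.5+46) = Beta(10.5, 46.5).
Posterior mean = α/(α+β) = 10.5/57 = 0.1842.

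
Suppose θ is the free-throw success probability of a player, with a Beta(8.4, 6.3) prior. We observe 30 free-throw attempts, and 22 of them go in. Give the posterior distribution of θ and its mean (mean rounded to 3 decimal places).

Observing 22 successes and 8 failures updates Beta(8.4, 6.3) by adding the success and failure counts to the two shape parameters: α = 8.4+22 = 30.4, β = 6.3+8 = 14.3.
E[θ | data] = 30.4/(30.4+14.3) = 0.680.

Posterior: Beta(30.4, 14.3); mean ≈ 0.680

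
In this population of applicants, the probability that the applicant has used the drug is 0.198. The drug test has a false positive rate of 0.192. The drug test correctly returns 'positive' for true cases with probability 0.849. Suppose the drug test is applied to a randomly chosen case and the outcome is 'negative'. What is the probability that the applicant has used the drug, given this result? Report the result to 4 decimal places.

Write H for 'the applicant has used the drug'. Prior odds H:¬H = 0.198/0.802 = 0.24688. For the 'negative' outcome, the likelihood ratio is 0.151/0.808 = 0.18688.
Posterior odds = 0.24688 × 0.18688 = 0.046138, so P(H|E) = 0.046138/(1+0.046138) = 0.0441.

P(H | E) ≈ 0.0441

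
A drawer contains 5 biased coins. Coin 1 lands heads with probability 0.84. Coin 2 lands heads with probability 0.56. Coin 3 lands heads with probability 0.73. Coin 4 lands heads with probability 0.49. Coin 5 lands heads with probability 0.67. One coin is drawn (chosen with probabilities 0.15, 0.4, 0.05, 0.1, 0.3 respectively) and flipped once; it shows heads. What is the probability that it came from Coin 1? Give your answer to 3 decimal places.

P(heads|C1) = 0.84; P(heads|C2) = 0.56; P(heads|C3) = 0.73; P(heads|C4) = 0.49; P(heads|C5) = 0.67.
Prior × likelihood for each source: 0.15·0.84=0.1260, 0.4·0.56=0.2240, 0.05·0.73=0.03650, 0.1·0.49=0.04900, 0.3·0.67=0.2010. Summing gives P(heads) = 0.63650.
P(Coin 1 | heads) = 0.1260 / 0.63650 = 0.198.

Posterior probability ≈ 0.198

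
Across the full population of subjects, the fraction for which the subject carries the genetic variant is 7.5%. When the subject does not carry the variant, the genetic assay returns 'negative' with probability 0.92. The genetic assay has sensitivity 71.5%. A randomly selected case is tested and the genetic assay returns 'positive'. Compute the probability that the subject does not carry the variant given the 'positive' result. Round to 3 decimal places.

Write H for 'the subject carries the genetic variant'. Prior odds H:¬H = 0.075/0.925 = 0.081081. For the 'positive' outcome, the likelihood ratio is 0.715/0.08 = 8.9375.
Posterior odds = 0.081081 × 8.9375 = 0.72466, so P(H|E) = 0.72466/(1+0.72466) = 0.420. Then P(¬H|E) = 1 − 0.420 = 0.580.

P(¬H | E) ≈ 0.580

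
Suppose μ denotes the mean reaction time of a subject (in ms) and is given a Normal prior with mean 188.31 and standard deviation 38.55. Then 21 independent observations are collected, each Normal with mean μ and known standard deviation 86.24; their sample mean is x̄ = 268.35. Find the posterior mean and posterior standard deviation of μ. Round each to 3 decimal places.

Posterior mean ≈ 252.946; posterior SD ≈ 16.912

Prior precision 1/τ₀² = 1/38.55² = 0.00067290; data precision n/σ² = 21/86.24² = 0.00282359.
Posterior precision = 0.00067290 + 0.00282359 = 0.00349649, giving posterior SD = 1/√0.00349649 = 16.912.
Posterior mean = (0.00067290·188.31 + 0.00282359·268.35) / 0.00349649 = 252.946.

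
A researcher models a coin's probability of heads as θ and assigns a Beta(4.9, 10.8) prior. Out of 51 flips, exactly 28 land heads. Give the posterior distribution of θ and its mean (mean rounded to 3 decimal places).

Posterior: Beta(32.9, 33.8); mean ≈ 0.493

The binomial likelihood is conjugate to the Beta prior: with 28 successes and 23 failures, the posterior is Beta(4.9+28, 10.8+23) = Beta(32.9, 33.8).
Posterior mean = α/(α+β) = 32.9/66.7 = 0.493.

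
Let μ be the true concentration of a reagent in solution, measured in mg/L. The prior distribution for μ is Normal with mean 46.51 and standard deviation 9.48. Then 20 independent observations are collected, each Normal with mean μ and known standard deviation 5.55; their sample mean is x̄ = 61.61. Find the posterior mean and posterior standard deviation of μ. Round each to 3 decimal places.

Prior precision 1/τ₀² = 1/9.48² = 0.0111271; data precision n/σ² = 20/5.55² = 0.649298.
Posterior precision = 0.0111271 + 0.649298 = 0.660425, giving posterior SD = 1/√0.660425 = 1.231.
Posterior mean = (0.0111271·46.51 + 0.649298·61.61) / 0.660425 = 61.356.

Posterior mean ≈ 61.356; posterior SD ≈ 1.231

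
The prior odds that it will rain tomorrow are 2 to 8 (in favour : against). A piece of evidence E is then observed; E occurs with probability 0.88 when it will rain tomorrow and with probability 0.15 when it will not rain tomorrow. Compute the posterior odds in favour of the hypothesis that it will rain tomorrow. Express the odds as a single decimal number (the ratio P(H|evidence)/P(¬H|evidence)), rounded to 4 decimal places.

Posterior odds ≈ 1.4667

Prior odds = 2/8 = 0.25000.
Likelihood ratio for E = 0.88/0.15 = 5.8667.
Posterior odds = prior odds × LR = 1.4667.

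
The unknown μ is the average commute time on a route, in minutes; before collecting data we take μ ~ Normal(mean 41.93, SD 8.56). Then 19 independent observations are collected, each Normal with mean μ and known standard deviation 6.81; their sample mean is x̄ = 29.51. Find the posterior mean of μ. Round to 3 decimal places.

Prior precision 1/τ₀² = 1/8.56² = 0.0136475; data precision n/σ² = 19/6.81² = 0.409694.
Posterior precision = 0.0136475 + 0.409694 = 0.423341.
Posterior mean = (0.0136475·41.93 + 0.409694·29.51) / 0.423341 = 29.910.

Posterior mean ≈ 29.910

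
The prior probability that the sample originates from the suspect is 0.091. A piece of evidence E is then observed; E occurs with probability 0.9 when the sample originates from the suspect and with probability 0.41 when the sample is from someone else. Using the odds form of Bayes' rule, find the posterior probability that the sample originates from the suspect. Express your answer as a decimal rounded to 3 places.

Prior odds = 0.091/(1−0.091) = 0.10011.
Likelihood ratio for E = 0.9/0.41 = 2.1951.
Posterior odds = prior odds × LR = 0.21975.
Posterior probability = odds/(1+odds) = 0.21975/1.2198 = 0.180.

Posterior probability ≈ 0.180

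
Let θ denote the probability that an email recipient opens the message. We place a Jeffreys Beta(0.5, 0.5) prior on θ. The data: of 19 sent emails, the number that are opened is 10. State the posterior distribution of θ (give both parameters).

Posterior: Beta(10.5, 9.5)

The binomial likelihood is conjugate to the Beta prior: with 10 successes and 9 failures, the posterior is Beta(0.5+10, 0.5+9) = Beta(10.5, 9.5).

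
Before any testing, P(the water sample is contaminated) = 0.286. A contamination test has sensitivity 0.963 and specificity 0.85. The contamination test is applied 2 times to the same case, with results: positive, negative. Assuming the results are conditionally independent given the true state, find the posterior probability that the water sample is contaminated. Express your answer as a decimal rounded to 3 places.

Let H be the event that the water sample is contaminated; start with P(H) = 0.286. P('positive'|H) = 0.963, P('positive'|¬H) = 0.15.
Update on result 1 ('positive'): P(H) ← 0.963·0.2860 / (0.963·0.2860 + 0.15·0.7140) = 0.27542/0.38252 = 0.7200.
Update on result 2 ('negative'): P(H) ← 0.037·0.7200 / (0.037·0.7200 + 0.85·0.2800) = 0.026640/0.26463 = 0.1007.

Posterior P(H) ≈ 0.101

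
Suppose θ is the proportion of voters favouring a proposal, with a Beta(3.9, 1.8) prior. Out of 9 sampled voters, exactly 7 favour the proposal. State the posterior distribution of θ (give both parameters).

Posterior: Beta(10.9, 3.8)

The binomial likelihood is conjugate to the Beta prior: with 7 successes and 2 failures, the posterior is Beta(3.9+7, 1.8+2) = Beta(10.9, 3.8).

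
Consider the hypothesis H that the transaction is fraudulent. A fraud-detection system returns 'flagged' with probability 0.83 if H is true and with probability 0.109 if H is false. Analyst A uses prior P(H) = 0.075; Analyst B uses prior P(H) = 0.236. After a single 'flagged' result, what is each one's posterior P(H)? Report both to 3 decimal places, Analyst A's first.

Analyst A: 0.382; Analyst B: 0.702

P('+'|H) = 0.83, P('+'|¬H) = 0.109.
Analyst A: numerator 0.83·0.075 = 0.062250; evidence = 0.062250+0.109·0.925 = 0.16307; posterior = 0.382.
Analyst B: numerator 0.83·0.236 = 0.19588; evidence = 0.19588+0.109·0.764 = 0.27916; posterior = 0.702.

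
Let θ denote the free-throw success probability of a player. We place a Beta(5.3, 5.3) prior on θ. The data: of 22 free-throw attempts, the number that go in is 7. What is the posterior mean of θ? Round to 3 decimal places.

The binomial likelihood is conjugate to the Beta prior: with 7 successes and 15 failures, the posterior is Beta(5.3+7, 5.3+15) = Beta(12.3, 20.3).
E[θ | data] = 12.3/(12.3+20.3) = 0.377.

Posterior mean ≈ 0.377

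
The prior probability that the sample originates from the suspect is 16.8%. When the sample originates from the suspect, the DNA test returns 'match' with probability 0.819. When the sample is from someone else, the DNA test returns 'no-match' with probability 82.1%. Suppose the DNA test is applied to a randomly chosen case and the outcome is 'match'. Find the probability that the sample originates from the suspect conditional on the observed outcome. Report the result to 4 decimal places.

Let H be the event that the sample originates from the suspect. P(H) = 0.168, so P(¬H) = 0.832. With E the 'match' result, P(E|H) = 0.819 and P(E|¬H) = 0.179.
P(E) = 0.819·0.168 + 0.179·0.832 = 0.13759 + 0.14893 = 0.28652.
By Bayes' theorem, P(H|E) = 0.13759 / 0.28652 = 0.4802.

P(H | E) ≈ 0.4802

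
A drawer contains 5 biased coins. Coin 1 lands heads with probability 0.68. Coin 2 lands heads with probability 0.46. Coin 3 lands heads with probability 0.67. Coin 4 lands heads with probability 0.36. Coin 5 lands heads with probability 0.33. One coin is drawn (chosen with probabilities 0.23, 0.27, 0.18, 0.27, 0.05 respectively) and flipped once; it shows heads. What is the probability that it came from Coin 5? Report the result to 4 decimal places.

Tabulate prior·likelihood by source: [1] prior 0.23, lik 0.68, product 0.1564; [2] prior 0.27, lik 0.46, product 0.1242; [3] prior 0.18, lik 0.67, product 0.1206; [4] prior 0.27, lik 0.36, product 0.09720; [5] prior 0.05, lik 0.33, product 0.01650.
Normalizing constant = 0.51490; the posterior for Coin 5 is its product over the sum, 0.01650/0.51490 = 0.0320.

Posterior probability ≈ 0.0320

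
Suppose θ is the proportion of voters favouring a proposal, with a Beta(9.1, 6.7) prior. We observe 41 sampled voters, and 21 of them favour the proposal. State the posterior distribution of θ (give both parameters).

Posterior: Beta(30.1, 26.7)

Observing 21 successes and 20 failures updates Beta(9.1, 6.7) by adding the success and failure counts to the two shape parameters: α = 9.1+21 = 30.1, β = 6.7+20 = 26.7.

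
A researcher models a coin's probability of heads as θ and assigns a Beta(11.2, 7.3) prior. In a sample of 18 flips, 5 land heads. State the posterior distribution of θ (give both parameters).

The binomial likelihood is conjugate to the Beta prior: with 5 successes and 13 failures, the posterior is Beta(11.2+5, 7.3+13) = Beta(16.2, 20.3).

Posterior: Beta(16.2, 20.3)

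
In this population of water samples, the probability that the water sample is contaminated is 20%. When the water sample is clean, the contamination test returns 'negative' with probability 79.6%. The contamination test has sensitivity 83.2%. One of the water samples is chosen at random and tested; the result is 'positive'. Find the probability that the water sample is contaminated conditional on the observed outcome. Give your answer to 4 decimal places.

Write H for 'the water sample is contaminated'. Prior odds H:¬H = 0.2/0.8 = 0.25000. For the 'positive' outcome, the likelihood ratio is 0.832/0.204 = 4.0784.
Posterior odds = 0.25000 × 4.0784 = 1.0196, so P(H|E) = 1.0196/(1+1.0196) = 0.5049.

P(H | E) ≈ 0.5049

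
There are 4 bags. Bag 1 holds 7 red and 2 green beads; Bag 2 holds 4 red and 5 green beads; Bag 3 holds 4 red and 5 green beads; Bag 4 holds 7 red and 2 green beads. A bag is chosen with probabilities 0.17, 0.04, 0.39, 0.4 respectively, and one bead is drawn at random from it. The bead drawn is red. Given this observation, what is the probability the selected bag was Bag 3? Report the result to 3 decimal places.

P(red|Bag 1) = 0.7778; P(red|Bag 2) = 0.4444; P(red|Bag 3) = 0.4444; P(red|Bag 4) = 0.7778.
Prior × likelihood for each source: 0.17·0.7778=0.1322, 0.04·0.4444=0.01778, 0.39·0.4444=0.1733, 0.4·0.7778=0.3111. Summing gives P(red) = 0.63444.
P(Bag 3 | red) = 0.1733 / 0.63444 = 0.273.

Posterior probability ≈ 0.273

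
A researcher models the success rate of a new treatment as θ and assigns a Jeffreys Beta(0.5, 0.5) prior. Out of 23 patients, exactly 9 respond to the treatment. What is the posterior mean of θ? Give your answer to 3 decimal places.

Posterior mean ≈ 0.396

Observing 9 successes and 14 failures updates Beta(0.5, 0.5) by adding the success and failure counts to the two shape parameters: α = 0.5+9 = 9.5, β = 0.5+14 = 14.5.
E[θ | data] = 9.5/(9.5+14.5) = 0.396.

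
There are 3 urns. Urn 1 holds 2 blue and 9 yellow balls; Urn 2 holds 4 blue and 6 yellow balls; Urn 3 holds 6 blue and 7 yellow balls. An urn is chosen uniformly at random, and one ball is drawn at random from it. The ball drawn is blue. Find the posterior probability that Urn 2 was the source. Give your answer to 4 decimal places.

P(blue|Urn 1) = 0.1818; P(blue|Urn 2) = 0.4; P(blue|Urn 3) = 0.4615.
Prior × likelihood for each source: 0.333333·0.1818=0.06061, 0.333333·0.4=0.1333, 0.333333·0.4615=0.1538. Summing gives P(blue) = 0.34779.
P(Urn 2 | blue) = 0.1333 / 0.34779 = 0.3834.

Posterior probability ≈ 0.3834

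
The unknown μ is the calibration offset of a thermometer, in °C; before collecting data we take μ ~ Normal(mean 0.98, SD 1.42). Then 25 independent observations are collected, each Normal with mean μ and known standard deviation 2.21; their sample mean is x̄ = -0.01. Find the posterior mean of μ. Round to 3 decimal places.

Posterior mean ≈ 0.077

Prior precision 1/τ₀² = 1/1.42² = 0.495933; data precision n/σ² = 25/2.21² = 5.11865.
Posterior precision = 0.495933 + 5.11865 = 5.61458.
Posterior mean = (0.495933·0.98 + 5.11865·-0.01) / 5.61458 = 0.077.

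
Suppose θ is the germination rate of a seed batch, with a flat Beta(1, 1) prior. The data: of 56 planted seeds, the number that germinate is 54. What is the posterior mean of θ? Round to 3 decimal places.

Posterior mean ≈ 0.948

The binomial likelihood is conjugate to the Beta prior: with 54 successes and 2 failures, the posterior is Beta(1+54, 1+2) = Beta(55, 3).
Posterior mean = α/(α+β) = 55/58 = 0.948.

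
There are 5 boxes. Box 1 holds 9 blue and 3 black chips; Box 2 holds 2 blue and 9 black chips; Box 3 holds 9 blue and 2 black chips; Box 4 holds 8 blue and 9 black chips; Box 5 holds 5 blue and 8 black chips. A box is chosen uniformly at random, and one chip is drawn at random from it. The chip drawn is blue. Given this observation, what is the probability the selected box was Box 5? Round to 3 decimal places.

Tabulate prior·likelihood by source: [1] prior 0.2, lik 0.75, product 0.1500; [2] prior 0.2, lik 0.1818, product 0.03636; [3] prior 0.2, lik 0.8182, product 0.1636; [4] prior 0.2, lik 0.4706, product 0.09412; [5] prior 0.2, lik 0.3846, product 0.07692.
Normalizing constant = 0.52104; the posterior for Box 5 is its product over the sum, 0.07692/0.52104 = 0.148.

Posterior probability ≈ 0.148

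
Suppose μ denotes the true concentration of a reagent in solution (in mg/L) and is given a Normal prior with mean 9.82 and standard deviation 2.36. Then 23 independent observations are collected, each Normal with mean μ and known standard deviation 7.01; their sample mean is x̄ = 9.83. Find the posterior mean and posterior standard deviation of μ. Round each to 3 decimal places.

Posterior mean ≈ 9.827; posterior SD ≈ 1.243

Prior precision 1/τ₀² = 1/2.36² = 0.179546; data precision n/σ² = 23/7.01² = 0.468050.
Posterior precision = 0.179546 + 0.468050 = 0.647596, giving posterior SD = 1/√0.647596 = 1.243.
Posterior mean = (0.179546·9.82 + 0.468050·9.83) / 0.647596 = 9.827.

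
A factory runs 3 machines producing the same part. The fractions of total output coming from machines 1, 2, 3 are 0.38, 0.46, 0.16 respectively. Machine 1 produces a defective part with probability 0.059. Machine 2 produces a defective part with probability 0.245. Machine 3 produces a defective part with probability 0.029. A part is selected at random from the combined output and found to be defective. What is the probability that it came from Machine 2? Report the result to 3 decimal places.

Tabulate prior·likelihood by source: [1] prior 0.38, lik 0.059, product 0.02242; [2] prior 0.46, lik 0.245, product 0.1127; [3] prior 0.16, lik 0.029, product 0.004640.
Normalizing constant = 0.13976; the posterior for Machine 2 is its product over the sum, 0.1127/0.13976 = 0.806.

Posterior probability ≈ 0.806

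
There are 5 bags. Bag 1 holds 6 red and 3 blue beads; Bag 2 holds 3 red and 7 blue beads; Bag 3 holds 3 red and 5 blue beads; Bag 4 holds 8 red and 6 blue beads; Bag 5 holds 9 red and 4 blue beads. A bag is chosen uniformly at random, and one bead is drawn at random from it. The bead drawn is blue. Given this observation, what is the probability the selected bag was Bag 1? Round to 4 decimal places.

Posterior probability ≈ 0.1392

Tabulate prior·likelihood by source: [1] prior 0.2, lik 0.3333, product 0.06667; [2] prior 0.2, lik 0.7, product 0.1400; [3] prior 0.2, lik 0.625, product 0.1250; [4] prior 0.2, lik 0.4286, product 0.08571; [5] prior 0.2, lik 0.3077, product 0.06154.
Normalizing constant = 0.47892; the posterior for Bag 1 is its product over the sum, 0.06667/0.47892 = 0.1392.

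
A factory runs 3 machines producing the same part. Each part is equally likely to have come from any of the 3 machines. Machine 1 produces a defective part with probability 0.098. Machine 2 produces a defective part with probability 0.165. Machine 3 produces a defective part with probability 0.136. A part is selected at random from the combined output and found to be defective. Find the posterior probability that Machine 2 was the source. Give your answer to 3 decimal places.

P(defective|M1) = 0.098; P(defective|M2) = 0.165; P(defective|M3) = 0.136.
Prior × likelihood for each source: 0.333333·0.098=0.03267, 0.333333·0.165=0.05500, 0.333333·0.136=0.04533. Summing gives P(defective) = 0.13300.
P(Machine 2 | defective) = 0.05500 / 0.13300 = 0.414.

Posterior probability ≈ 0.414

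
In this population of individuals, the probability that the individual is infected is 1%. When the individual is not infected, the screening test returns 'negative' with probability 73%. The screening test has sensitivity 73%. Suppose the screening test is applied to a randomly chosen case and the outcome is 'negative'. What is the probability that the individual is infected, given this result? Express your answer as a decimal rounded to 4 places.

Write H for 'the individual is infected'. Prior odds H:¬H = 0.01/0.99 = 0.010101. For the 'negative' outcome, the likelihood ratio is 0.27/0.73 = 0.36986.
Posterior odds = 0.010101 × 0.36986 = 0.0037360, so P(H|E) = 0.0037360/(1+0.0037360) = 0.0037.

P(H | E) ≈ 0.0037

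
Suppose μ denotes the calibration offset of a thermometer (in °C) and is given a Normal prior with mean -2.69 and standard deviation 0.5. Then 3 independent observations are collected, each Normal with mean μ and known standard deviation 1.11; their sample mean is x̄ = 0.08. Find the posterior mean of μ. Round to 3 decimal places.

Posterior mean ≈ -1.642

Prior precision 1/τ₀² = 1/0.5² = 4.00000; data precision n/σ² = 3/1.11² = 2.43487.
Posterior precision = 4.00000 + 2.43487 = 6.43487.
Posterior mean = (4.00000·-2.69 + 2.43487·0.08) / 6.43487 = -1.642.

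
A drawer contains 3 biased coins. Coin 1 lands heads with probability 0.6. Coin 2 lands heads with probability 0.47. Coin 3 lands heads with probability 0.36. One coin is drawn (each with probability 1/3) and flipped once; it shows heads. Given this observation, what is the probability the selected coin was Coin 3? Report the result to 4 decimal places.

Posterior probability ≈ 0.2517

Tabulate prior·likelihood by source: [1] prior 0.333333, lik 0.6, product 0.2000; [2] prior 0.333333, lik 0.47, product 0.1567; [3] prior 0.333333, lik 0.36, product 0.1200.
Normalizing constant = 0.47667; the posterior for Coin 3 is its product over the sum, 0.1200/0.47667 = 0.2517.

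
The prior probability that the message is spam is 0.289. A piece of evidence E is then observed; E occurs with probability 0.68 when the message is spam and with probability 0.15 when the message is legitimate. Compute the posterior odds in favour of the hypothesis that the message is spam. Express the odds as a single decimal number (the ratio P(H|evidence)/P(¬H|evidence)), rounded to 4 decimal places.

Posterior odds ≈ 1.8427

Prior odds = 0.289/(1−0.289) = 0.40647. In log-odds, ln(0.40647) = -0.90025.
Add log likelihood ratio: ln(4.5333) = 1.5115.
Posterior log-odds = 0.61121, so posterior odds = exp(0.61121) = 1.8427.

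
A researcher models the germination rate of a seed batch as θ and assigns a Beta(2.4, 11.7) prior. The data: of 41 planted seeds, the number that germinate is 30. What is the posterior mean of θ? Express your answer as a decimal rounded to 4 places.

Posterior mean ≈ 0.5880

Observing 30 successes and 11 failures updates Beta(2.4, 11.7) by adding the success and failure counts to the two shape parameters: α = 2.4+30 = 32.4, β = 11.7+11 = 22.7.
Posterior mean = α/(α+β) = 32.4/55.1 = 0.5880.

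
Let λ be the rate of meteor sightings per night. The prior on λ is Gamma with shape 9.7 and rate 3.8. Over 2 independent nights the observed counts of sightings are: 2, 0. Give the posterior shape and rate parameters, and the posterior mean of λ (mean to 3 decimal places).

The Poisson likelihood adds the total count to the shape and the number of exposure periods to the rate. Here ∑xᵢ = 2 and n = 2, so shape 9.7→11.7 and rate 3.8→5.8.
E[λ | data] = 11.7/5.8 = 2.017.

Posterior: Gamma(shape=11.7, rate=5.8); mean ≈ 2.017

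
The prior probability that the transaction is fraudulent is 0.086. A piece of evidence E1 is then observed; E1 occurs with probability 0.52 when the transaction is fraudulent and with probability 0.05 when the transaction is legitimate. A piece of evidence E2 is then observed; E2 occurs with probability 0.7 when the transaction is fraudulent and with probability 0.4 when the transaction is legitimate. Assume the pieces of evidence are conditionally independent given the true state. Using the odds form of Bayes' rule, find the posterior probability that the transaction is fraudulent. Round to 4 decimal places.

Prior odds = 0.086/(1−0.086) = 0.094092.
Likelihood ratio for E1 = 0.52/0.05 = 10.400.
Likelihood ratio for E2 = 0.7/0.4 = 1.7500.
Posterior odds = prior odds × LR₁ × LR₂ = 1.7125.
Posterior probability = odds/(1+odds) = 1.7125/2.7125 = 0.6313.

Posterior probability ≈ 0.6313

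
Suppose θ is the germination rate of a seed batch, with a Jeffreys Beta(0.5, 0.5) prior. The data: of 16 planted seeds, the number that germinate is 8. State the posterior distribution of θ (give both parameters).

Posterior: Beta(8.5, 8.5)

Observing 8 successes and 8 failures updates Beta(0.5, 0.5) by adding the success and failure counts to the two shape parameters: α = 0.5+8 = 8.5, β = 0.5+8 = 8.5.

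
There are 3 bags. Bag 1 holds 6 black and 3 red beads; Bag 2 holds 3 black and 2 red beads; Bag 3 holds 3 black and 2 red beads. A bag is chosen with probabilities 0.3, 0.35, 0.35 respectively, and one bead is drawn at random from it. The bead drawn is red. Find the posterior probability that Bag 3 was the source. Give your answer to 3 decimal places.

Posterior probability ≈ 0.368

Tabulate prior·likelihood by source: [1] prior 0.3, lik 0.3333, product 0.1000; [2] prior 0.35, lik 0.4, product 0.1400; [3] prior 0.35, lik 0.4, product 0.1400.
Normalizing constant = 0.38000; the posterior for Bag 3 is its product over the sum, 0.1400/0.38000 = 0.368.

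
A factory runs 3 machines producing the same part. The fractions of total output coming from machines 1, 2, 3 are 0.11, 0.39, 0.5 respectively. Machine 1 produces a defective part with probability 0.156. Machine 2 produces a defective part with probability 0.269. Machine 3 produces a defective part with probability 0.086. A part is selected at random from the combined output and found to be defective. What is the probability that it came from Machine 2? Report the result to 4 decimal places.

Posterior probability ≈ 0.6355

P(defective|M1) = 0.156; P(defective|M2) = 0.269; P(defective|M3) = 0.086.
Prior × likelihood for each source: 0.11·0.156=0.01716, 0.39·0.269=0.1049, 0.5·0.086=0.04300. Summing gives P(defective) = 0.16507.
P(Machine 2 | defective) = 0.1049 / 0.16507 = 0.6355.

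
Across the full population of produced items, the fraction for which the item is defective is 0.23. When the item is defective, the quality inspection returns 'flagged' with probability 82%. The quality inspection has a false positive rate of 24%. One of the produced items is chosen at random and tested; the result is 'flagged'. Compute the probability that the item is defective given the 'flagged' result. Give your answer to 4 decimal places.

Write H for 'the item is defective'. Prior odds H:¬H = 0.23/0.77 = 0.29870. For the 'flagged' outcome, the likelihood ratio is 0.82/0.24 = 3.4167.
Posterior odds = 0.29870 × 3.4167 = 1.0206, so P(H|E) = 1.0206/(1+1.0206) = 0.5051.

P(H | E) ≈ 0.5051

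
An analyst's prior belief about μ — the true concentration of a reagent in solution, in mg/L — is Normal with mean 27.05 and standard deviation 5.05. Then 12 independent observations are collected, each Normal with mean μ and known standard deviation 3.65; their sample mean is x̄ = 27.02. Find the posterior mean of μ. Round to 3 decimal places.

Posterior mean ≈ 27.021

Prior precision 1/τ₀² = 1/5.05² = 0.0392118; data precision n/σ² = 12/3.65² = 0.900732.
Posterior precision = 0.0392118 + 0.900732 = 0.939944.
Posterior mean = (0.0392118·27.05 + 0.900732·27.02) / 0.939944 = 27.021.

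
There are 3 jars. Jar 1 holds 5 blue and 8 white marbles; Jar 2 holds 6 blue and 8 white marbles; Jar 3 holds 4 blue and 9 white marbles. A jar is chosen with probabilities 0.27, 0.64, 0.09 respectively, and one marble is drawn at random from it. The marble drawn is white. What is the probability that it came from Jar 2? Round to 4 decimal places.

Tabulate prior·likelihood by source: [1] prior 0.27, lik 0.6154, product 0.1662; [2] prior 0.64, lik 0.5714, product 0.3657; [3] prior 0.09, lik 0.6923, product 0.06231.
Normalizing constant = 0.59418; the posterior for Jar 2 is its product over the sum, 0.3657/0.59418 = 0.6155.

Posterior probability ≈ 0.6155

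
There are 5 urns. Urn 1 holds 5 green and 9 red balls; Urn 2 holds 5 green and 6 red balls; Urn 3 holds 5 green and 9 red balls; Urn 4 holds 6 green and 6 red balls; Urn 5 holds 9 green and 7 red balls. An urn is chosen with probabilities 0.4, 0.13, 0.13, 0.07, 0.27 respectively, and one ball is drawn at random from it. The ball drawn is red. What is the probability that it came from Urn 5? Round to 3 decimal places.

Tabulate prior·likelihood by source: [1] prior 0.4, lik 0.6429, product 0.2571; [2] prior 0.13, lik 0.5455, product 0.07091; [3] prior 0.13, lik 0.6429, product 0.08357; [4] prior 0.07, lik 0.5, product 0.03500; [5] prior 0.27, lik 0.4375, product 0.1181.
Normalizing constant = 0.56475; the posterior for Urn 5 is its product over the sum, 0.1181/0.56475 = 0.209.

Posterior probability ≈ 0.209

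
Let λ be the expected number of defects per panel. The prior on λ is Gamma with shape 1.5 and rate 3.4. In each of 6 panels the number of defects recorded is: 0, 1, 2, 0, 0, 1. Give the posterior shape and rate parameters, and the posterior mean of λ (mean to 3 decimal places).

Posterior: Gamma(shape=5.5, rate=9.4); mean ≈ 0.585

Total count ∑xᵢ = 4 over n = 6 panels.
Gamma is conjugate to the Poisson likelihood: posterior is Gamma(shape = 1.5+4 = 5.5, rate = 3.4+6 = 9.4).
E[λ | data] = 5.5/9.4 = 0.585.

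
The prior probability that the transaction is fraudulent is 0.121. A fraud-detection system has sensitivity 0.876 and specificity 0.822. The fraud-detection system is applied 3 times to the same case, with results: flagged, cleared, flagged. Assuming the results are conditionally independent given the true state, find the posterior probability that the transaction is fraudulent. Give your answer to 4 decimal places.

Let H be the event that the transaction is fraudulent; start with P(H) = 0.121. P('flagged'|H) = 0.876, P('flagged'|¬H) = 0.178.
Update on result 1 ('flagged'): P(H) ← 0.876·0.1210 / (0.876·0.1210 + 0.178·0.8790) = 0.10600/0.26246 = 0.4039.
Update on result 2 ('cleared'): P(H) ← 0.124·0.4039 / (0.124·0.4039 + 0.822·0.5961) = 0.050079/0.54011 = 0.0927.
Update on result 3 ('flagged'): P(H) ← 0.876·0.0927 / (0.876·0.0927 + 0.178·0.9073) = 0.081222/0.24272 = 0.3346.

Posterior P(H) ≈ 0.3346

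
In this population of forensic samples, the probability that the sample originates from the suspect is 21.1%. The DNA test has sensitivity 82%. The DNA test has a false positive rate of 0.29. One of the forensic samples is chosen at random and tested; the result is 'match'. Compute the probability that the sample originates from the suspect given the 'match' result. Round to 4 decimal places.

Write H for 'the sample originates from the suspect'. Prior odds H:¬H = 0.211/0.789 = 0.26743. For the 'match' outcome, the likelihood ratio is 0.82/0.29 = 2.8276.
Posterior odds = 0.26743 × 2.8276 = 0.75617, so P(H|E) = 0.75617/(1+0.75617) = 0.4306.

P(H | E) ≈ 0.4306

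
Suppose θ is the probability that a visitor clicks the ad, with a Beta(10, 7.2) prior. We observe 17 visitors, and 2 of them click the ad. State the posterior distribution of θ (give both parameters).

Posterior: Beta(12, 22.2)

The binomial likelihood is conjugate to the Beta prior: with 2 successes and 15 failures, the posterior is Beta(10+2, 7.2+15) = Beta(12, 22.2).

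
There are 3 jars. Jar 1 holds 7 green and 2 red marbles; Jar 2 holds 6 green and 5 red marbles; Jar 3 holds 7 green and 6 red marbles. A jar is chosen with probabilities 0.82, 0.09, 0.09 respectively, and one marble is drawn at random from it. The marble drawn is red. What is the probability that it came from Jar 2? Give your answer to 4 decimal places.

Tabulate prior·likelihood by source: [1] prior 0.82, lik 0.2222, product 0.1822; [2] prior 0.09, lik 0.4545, product 0.04091; [3] prior 0.09, lik 0.4615, product 0.04154.
Normalizing constant = 0.26467; the posterior for Jar 2 is its product over the sum, 0.04091/0.26467 = 0.1546.

Posterior probability ≈ 0.1546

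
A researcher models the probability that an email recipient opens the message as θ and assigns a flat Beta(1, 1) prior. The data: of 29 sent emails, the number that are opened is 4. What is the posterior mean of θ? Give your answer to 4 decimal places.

Posterior mean ≈ 0.1613

The binomial likelihood is conjugate to the Beta prior: with 4 successes and 25 failures, the posterior is Beta(1+4, 1+25) = Beta(5, 26).
Posterior mean = α/(α+β) = 5/31 = 0.1613.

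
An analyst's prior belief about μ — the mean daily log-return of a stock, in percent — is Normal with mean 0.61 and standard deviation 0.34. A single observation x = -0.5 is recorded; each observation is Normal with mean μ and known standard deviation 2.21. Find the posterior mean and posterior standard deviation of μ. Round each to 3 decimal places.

With known σ, the Normal prior is conjugate. Weight on the data is w = (n/σ²)/(n/σ² + 1/τ₀²) = 0.204746/(0.204746+8.65052) = 0.023121.
Posterior mean = w·x̄ + (1−w)·μ₀ = 0.023121·-0.5 + 0.97688·0.61 = 0.584. Posterior variance = 1/(0.204746+8.65052) = 0.112927, so SD = 0.336.

Posterior mean ≈ 0.584; posterior SD ≈ 0.336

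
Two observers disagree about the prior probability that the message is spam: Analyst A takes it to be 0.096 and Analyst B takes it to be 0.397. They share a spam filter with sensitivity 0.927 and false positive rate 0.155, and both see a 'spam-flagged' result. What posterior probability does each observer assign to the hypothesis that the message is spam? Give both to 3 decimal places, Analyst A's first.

P('+'|H) = 0.927, P('+'|¬H) = 0.155.
Analyst A: numerator 0.927·0.096 = 0.088992; evidence = 0.088992+0.155·0.904 = 0.22911; posterior = 0.388.
Analyst B: numerator 0.927·0.397 = 0.36802; evidence = 0.36802+0.155·0.603 = 0.46148; posterior = 0.797.

Analyst A: 0.388; Analyst B: 0.797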